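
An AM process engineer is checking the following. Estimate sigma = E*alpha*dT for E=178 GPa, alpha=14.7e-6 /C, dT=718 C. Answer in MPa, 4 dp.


sigma = 178*1000 * 14.7e-6 * 718 = 1878.7188 MPa


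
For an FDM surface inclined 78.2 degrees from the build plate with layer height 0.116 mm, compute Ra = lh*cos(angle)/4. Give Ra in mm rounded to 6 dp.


Ra = 0.116 * cos(78.2) / 4 = 0.00593 mm


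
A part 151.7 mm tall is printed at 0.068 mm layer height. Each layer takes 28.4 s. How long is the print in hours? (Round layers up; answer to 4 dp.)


Layers = ceil(151.7/0.068) = 2231
t = 2231 * 28.4 / 3600 = 17.6001 hrs


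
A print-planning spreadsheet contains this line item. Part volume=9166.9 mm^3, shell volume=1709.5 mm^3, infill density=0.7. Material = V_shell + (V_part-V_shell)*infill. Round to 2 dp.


V_infill = (9166.9 - 1709.5) * 0.7 = 5220.18
V_total = 1709.5 + 5220.18 = 6929.68 mm^3


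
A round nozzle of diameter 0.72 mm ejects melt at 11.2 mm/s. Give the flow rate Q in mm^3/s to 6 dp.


A = pi*(0.72/2)^2 = 0.40715041 mm^2
Q = 0.40715041 * 11.2 = 4.560085 mm^3/s


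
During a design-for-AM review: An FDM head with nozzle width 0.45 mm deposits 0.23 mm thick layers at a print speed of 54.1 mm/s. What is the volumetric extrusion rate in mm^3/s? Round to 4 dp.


Rate = 0.45 * 0.23 * 54.1 = 5.5994 mm^3/s


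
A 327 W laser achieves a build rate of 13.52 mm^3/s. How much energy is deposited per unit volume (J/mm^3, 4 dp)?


SE = 327 / 13.52 = 24.1864 J/mm^3


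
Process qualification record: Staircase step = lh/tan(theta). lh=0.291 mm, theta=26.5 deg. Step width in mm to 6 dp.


step = 0.291 / tan(26.5) = 0.583656 mm


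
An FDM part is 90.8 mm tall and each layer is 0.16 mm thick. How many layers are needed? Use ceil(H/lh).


Layers = ceil(90.8/0.16) = 568


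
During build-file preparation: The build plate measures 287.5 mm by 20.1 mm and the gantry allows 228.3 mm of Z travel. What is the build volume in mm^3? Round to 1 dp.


V = 287.5 * 20.1 * 228.3 = 1319288.6 mm^3


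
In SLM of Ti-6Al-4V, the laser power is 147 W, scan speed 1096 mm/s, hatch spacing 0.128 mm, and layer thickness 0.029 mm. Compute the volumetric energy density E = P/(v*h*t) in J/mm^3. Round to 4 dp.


E = 147 / (1096*0.128*0.029) = 36.1326 J/mm^3


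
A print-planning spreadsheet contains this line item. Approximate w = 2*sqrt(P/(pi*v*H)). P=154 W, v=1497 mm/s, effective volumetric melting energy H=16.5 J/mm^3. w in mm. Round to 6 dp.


w = 2*sqrt(154/(pi*1497*16.5)) = 0.089097 mm


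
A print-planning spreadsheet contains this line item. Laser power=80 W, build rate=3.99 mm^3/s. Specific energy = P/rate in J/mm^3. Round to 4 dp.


SE = 80 / 3.99 = 20.0501 J/mm^3


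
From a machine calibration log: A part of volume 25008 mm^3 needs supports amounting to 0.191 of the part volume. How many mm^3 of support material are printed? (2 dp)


V_support = 25008 * 0.191 = 4776.53 mm^3


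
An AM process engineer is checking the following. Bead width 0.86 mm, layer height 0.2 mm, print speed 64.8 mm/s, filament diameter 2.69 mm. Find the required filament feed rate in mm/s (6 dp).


Q = 0.86 * 0.2 * 64.8 = 11.1456 mm^3/s
A_fil = pi*(2.69/2)^2 = 5.68321965 mm^2
v_feed = 11.1456 / 5.68321965 = 1.961142 mm/s


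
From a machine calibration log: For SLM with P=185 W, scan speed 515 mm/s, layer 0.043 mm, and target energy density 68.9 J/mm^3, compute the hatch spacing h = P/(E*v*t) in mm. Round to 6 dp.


h = 185 / (68.9*515*0.043) = 0.121249 mm


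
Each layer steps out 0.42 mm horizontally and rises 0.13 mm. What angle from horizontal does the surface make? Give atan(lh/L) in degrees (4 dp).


angle = atan(0.13/0.42) = 17.1985 degrees


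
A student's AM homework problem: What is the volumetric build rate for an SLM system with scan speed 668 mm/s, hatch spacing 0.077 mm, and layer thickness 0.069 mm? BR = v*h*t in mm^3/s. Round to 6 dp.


Rate = 668 * 0.077 * 0.069 = 3.549084 mm^3/s


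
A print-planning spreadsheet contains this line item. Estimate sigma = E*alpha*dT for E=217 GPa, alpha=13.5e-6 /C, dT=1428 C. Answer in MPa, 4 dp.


sigma = 217*1000 * 13.5e-6 * 1428 = 4183.326 MPa


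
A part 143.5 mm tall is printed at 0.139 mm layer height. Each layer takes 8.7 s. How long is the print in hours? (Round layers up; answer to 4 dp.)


Layers = ceil(143.5/0.139) = 1033
t = 1033 * 8.7 / 3600 = 2.4964 hrs


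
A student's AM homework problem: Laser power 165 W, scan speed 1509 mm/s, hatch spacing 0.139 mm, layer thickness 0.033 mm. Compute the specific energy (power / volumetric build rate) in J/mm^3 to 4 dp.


Build rate = 1509 * 0.139 * 0.033 = 6.921783 mm^3/s
SE = 165 / 6.921783 = 23.8378 J/mm^3


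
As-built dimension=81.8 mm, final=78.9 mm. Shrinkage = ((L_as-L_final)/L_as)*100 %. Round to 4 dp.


Shrinkage = ((81.8-78.9)/81.8)*100 = 3.5452 %


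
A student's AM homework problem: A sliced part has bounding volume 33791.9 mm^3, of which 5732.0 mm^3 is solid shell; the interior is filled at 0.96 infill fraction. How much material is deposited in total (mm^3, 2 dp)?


V_infill = (33791.9 - 5732.0) * 0.96 = 26937.5
V_total = 5732.0 + 26937.5 = 32669.5 mm^3


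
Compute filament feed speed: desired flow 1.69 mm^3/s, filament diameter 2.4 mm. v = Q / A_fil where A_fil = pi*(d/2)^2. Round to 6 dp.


A = pi*(2.4/2)^2 = 4.523893
v = 1.69 / 4.523893 = 0.373572 mm/s


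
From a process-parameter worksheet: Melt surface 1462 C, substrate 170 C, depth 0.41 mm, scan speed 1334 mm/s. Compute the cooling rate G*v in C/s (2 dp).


G = (1462-170)/0.41 = 3151.2195122 C/mm
CR = 3151.2195122 * 1334 = 4203726.83 C/s


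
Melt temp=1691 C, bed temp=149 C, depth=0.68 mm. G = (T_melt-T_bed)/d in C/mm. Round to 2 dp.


G = (1691-149)/0.68 = 2267.65 C/mm


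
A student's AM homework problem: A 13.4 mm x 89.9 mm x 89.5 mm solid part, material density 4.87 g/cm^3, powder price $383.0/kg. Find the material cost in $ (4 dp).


V = 13.4 * 89.9 * 89.5 = 107817.07 mm^3 = 107.81707 cm^3
Mass = 107.81707 * 4.87 / 1000 = 0.52506913 kg
Cost = 0.52506913 * 383.0 = 201.1015 $


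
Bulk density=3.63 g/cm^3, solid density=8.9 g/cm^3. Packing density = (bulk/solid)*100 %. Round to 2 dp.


Packing = (3.63/8.9)*100 = 40.79 %


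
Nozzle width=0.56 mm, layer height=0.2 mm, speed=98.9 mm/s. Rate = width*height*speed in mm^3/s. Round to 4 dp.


Rate = 0.56 * 0.2 * 98.9 = 11.0768 mm^3/s


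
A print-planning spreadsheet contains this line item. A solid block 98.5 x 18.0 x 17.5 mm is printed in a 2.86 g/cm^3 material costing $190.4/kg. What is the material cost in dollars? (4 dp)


V = 98.5 * 18.0 * 17.5 = 31027.5 mm^3 = 31.0275 cm^3
Mass = 31.0275 * 2.86 / 1000 = 0.08873865 kg
Cost = 0.08873865 * 190.4 = 16.8958 $


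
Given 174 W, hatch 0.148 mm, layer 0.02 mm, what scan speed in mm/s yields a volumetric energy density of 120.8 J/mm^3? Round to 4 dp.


v = 174 / (120.8*0.148*0.02) = 486.6207 mm/s


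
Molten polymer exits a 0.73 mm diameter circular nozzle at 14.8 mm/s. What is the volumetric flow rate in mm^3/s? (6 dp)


A = pi*(0.73/2)^2 = 0.41853868 mm^2
Q = 0.41853868 * 14.8 = 6.194372 mm^3/s


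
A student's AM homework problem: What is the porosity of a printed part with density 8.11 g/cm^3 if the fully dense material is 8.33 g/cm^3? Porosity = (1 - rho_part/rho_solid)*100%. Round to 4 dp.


Porosity = (1-8.11/8.33)*100 = 2.6411 %


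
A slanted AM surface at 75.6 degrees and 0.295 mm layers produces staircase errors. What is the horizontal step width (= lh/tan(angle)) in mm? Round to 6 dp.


step = 0.295 / tan(75.6) = 0.075743 mm


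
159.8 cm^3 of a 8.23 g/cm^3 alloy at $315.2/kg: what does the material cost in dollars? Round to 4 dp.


Mass = 159.8*8.23/1000 = 1.315154 kg
Cost = 1.315154 * 315.2 = 414.5365 $


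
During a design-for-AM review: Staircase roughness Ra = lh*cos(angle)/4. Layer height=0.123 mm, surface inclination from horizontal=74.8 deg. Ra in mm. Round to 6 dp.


Ra = 0.123 * cos(74.8) / 4 = 0.008062 mm


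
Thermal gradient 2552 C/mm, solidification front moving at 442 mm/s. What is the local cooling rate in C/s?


CR = 2552 * 442 = 1127984 C/s


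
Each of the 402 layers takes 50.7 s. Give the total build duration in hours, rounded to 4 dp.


t = 402 * 50.7 / 3600 = 5.6615 hrs


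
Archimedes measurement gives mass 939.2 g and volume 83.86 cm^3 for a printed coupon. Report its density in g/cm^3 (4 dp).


rho = 939.2 / 83.86 = 11.1996 g/cm^3


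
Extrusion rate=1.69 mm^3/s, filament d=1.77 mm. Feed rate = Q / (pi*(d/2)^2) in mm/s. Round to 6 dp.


A = pi*(1.77/2)^2 = 2.460574
v = 1.69 / 2.460574 = 0.686832 mm/s


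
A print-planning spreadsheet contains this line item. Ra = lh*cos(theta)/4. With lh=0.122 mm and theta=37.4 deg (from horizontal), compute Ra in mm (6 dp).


Ra = 0.122 * cos(37.4) / 4 = 0.02423 mm


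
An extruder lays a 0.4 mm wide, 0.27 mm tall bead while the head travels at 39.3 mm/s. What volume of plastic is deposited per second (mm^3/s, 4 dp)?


Rate = 0.4 * 0.27 * 39.3 = 4.2444 mm^3/s


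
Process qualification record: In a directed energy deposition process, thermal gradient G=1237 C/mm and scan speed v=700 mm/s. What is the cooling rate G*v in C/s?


CR = 1237 * 700 = 865900 C/s


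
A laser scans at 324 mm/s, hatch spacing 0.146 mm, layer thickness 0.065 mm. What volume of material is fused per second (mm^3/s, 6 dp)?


Rate = 324 * 0.146 * 0.065 = 3.07476 mm^3/s


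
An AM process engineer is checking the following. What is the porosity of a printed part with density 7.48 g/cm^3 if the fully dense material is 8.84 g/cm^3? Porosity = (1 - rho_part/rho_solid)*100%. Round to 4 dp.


Porosity = (1-7.48/8.84)*100 = 15.3846 %


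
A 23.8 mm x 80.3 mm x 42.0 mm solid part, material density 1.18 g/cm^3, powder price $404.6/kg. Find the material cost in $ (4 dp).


V = 23.8 * 80.3 * 42.0 = 80267.88 mm^3 = 80.26788 cm^3
Mass = 80.26788 * 1.18 / 1000 = 0.0947161 kg
Cost = 0.0947161 * 404.6 = 38.3221 $


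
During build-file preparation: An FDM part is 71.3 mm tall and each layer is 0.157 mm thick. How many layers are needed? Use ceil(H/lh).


Layers = ceil(71.3/0.157) = 455


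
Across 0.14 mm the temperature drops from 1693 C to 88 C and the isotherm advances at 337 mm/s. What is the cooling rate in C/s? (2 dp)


G = (1693-88)/0.14 = 11464.28571429 C/mm
CR = 11464.28571429 * 337 = 3863464.29 C/s


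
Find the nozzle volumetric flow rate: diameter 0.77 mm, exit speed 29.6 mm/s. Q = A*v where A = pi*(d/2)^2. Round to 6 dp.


A = pi*(0.77/2)^2 = 0.46566257 mm^2
Q = 0.46566257 * 29.6 = 13.783612 mm^3/s


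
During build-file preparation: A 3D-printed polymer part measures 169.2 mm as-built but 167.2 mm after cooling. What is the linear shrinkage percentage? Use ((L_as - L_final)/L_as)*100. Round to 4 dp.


Shrinkage = ((169.2-167.2)/169.2)*100 = 1.182 %


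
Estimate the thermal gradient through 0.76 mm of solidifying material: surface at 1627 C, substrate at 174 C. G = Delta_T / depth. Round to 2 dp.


G = (1627-174)/0.76 = 1911.84 C/mm


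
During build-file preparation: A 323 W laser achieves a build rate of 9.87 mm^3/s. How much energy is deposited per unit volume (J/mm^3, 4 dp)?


SE = 323 / 9.87 = 32.7254 J/mm^3


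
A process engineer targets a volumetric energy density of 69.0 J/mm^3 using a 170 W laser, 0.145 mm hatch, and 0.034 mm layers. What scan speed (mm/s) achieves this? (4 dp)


v = 170 / (69.0*0.145*0.034) = 499.7501 mm/s


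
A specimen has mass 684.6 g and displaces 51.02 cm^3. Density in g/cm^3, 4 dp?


rho = 684.6 / 51.02 = 13.4183 g/cm^3


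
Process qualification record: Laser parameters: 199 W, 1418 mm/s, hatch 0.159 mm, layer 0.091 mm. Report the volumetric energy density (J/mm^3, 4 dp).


E = 199 / (1418*0.159*0.091) = 9.6993 J/mm^3


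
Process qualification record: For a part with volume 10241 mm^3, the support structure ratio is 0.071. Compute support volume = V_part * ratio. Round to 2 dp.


V_support = 10241 * 0.071 = 727.11 mm^3


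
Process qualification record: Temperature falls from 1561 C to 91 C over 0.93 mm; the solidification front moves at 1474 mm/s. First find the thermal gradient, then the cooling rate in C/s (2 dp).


G = (1561-91)/0.93 = 1580.64516129 C/mm
CR = 1580.64516129 * 1474 = 2329870.97 C/s


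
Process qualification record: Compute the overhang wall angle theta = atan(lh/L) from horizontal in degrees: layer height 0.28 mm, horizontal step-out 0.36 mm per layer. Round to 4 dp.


angle = atan(0.28/0.36) = 37.875 degrees


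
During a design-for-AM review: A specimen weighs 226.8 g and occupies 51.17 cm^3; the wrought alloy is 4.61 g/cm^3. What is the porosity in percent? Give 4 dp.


rho_part = 226.8 / 51.17 = 4.43228454 g/cm^3
Porosity = (1 - 4.43228454/4.61)*100 = 3.855 %


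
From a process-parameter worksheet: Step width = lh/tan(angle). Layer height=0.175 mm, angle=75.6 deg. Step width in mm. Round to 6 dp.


step = 0.175 / tan(75.6) = 0.044932 mm


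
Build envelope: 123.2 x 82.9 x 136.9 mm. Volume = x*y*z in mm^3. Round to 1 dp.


V = 123.2 * 82.9 * 136.9 = 1398198.0 mm^3


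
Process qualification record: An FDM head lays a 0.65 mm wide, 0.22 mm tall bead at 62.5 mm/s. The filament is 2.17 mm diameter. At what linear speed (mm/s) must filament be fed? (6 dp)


Q = 0.65 * 0.22 * 62.5 = 8.9375 mm^3/s
A_fil = pi*(2.17/2)^2 = 3.69836141 mm^2
v_feed = 8.9375 / 3.69836141 = 2.416611 mm/s


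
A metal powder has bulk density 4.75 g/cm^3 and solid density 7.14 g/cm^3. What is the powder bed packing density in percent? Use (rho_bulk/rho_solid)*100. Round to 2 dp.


Packing = (4.75/7.14)*100 = 66.53 %


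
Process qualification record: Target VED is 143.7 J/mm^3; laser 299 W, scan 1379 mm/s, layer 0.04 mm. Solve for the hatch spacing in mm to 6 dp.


h = 299 / (143.7*1379*0.04) = 0.037722 mm


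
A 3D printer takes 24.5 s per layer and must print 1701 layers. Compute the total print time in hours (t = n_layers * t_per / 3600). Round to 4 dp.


t = 1701 * 24.5 / 3600 = 11.5763 hrs


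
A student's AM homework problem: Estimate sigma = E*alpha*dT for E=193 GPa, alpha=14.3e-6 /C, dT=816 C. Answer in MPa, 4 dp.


sigma = 193*1000 * 14.3e-6 * 816 = 2252.0784 MPa


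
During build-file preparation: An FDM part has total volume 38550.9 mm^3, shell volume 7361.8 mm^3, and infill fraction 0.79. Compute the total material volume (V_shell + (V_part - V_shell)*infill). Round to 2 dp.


V_infill = (38550.9 - 7361.8) * 0.79 = 24639.39
V_total = 7361.8 + 24639.39 = 32001.19 mm^3


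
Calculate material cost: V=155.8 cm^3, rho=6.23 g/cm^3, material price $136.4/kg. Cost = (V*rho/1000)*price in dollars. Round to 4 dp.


Mass = 155.8*6.23/1000 = 0.970634 kg
Cost = 0.970634 * 136.4 = 132.3945 $


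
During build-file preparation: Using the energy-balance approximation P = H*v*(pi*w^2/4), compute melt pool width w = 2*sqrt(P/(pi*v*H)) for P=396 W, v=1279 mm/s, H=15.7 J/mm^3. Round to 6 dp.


w = 2*sqrt(396/(pi*1279*15.7)) = 0.158459 mm


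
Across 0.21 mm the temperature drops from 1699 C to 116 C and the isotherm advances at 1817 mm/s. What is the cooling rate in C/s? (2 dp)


G = (1699-116)/0.21 = 7538.0952381 C/mm
CR = 7538.0952381 * 1817 = 13696719.05 C/s


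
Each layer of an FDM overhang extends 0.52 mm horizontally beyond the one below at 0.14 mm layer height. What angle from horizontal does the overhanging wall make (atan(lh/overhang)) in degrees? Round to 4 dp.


angle = atan(0.14/0.52) = 15.0685 degrees


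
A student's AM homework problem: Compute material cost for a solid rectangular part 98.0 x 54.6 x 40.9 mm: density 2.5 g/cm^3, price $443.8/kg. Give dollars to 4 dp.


V = 98.0 * 54.6 * 40.9 = 218847.72 mm^3 = 218.84772 cm^3
Mass = 218.84772 * 2.5 / 1000 = 0.5471193 kg
Cost = 0.5471193 * 443.8 = 242.8115 $


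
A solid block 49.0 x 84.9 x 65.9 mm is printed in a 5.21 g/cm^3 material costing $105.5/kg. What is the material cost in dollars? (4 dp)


V = 49.0 * 84.9 * 65.9 = 274150.59 mm^3 = 274.15059 cm^3
Mass = 274.15059 * 5.21 / 1000 = 1.42832457 kg
Cost = 1.42832457 * 105.5 = 150.6882 $


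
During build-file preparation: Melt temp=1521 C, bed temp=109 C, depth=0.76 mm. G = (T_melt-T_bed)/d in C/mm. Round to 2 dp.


G = (1521-109)/0.76 = 1857.89 C/mm


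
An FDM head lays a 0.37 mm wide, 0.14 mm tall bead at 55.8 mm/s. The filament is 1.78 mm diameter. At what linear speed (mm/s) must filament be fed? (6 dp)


Q = 0.37 * 0.14 * 55.8 = 2.89044 mm^3/s
A_fil = pi*(1.78/2)^2 = 2.48845554 mm^2
v_feed = 2.89044 / 2.48845554 = 1.16154 mm/s


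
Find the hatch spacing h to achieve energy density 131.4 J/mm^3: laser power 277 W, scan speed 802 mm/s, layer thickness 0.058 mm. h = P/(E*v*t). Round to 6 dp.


h = 277 / (131.4*802*0.058) = 0.045319 mm


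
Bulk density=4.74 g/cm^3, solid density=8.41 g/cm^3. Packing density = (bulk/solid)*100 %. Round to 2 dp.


Packing = (4.74/8.41)*100 = 56.36 %


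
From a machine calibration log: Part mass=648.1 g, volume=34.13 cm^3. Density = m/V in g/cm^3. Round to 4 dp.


rho = 648.1 / 34.13 = 18.9892 g/cm^3


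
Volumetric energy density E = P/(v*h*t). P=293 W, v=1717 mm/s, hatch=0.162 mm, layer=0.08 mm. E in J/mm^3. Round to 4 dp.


E = 293 / (1717*0.162*0.08) = 13.1672 J/mm^3


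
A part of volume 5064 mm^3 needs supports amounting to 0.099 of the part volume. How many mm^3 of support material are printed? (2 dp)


V_support = 5064 * 0.099 = 501.34 mm^3


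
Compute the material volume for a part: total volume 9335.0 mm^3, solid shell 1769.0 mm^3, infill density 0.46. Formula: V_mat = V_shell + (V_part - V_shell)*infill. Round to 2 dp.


V_infill = (9335.0 - 1769.0) * 0.46 = 3480.36
V_total = 1769.0 + 3480.36 = 5249.36 mm^3


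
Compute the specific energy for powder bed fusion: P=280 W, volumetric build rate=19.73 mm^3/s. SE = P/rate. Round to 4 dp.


SE = 280 / 19.73 = 14.1916 J/mm^3


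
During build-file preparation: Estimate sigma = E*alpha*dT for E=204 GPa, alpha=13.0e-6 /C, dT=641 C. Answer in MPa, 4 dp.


sigma = 204*1000 * 13.0e-6 * 641 = 1699.932 MPa


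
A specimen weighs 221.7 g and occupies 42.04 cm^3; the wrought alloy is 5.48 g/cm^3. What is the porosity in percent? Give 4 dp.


rho_part = 221.7 / 42.04 = 5.273549 g/cm^3
Porosity = (1 - 5.273549/5.48)*100 = 3.7674 %


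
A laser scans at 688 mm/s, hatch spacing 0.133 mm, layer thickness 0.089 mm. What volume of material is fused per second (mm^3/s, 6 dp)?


Rate = 688 * 0.133 * 0.089 = 8.143856 mm^3/s


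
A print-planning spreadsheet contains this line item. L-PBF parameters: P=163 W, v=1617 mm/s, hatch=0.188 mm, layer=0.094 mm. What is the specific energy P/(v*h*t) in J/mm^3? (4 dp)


Build rate = 1617 * 0.188 * 0.094 = 28.575624 mm^3/s
SE = 163 / 28.575624 = 5.7042 J/mm^3


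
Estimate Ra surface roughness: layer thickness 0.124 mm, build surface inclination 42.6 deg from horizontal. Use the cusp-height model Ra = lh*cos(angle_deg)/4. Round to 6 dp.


Ra = 0.124 * cos(42.6) / 4 = 0.022819 mm


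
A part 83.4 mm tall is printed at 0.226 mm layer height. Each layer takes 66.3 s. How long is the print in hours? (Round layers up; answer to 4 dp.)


Layers = ceil(83.4/0.226) = 370
t = 370 * 66.3 / 3600 = 6.8142 hrs


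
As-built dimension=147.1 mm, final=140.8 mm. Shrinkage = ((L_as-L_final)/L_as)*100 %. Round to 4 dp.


Shrinkage = ((147.1-140.8)/147.1)*100 = 4.2828 %


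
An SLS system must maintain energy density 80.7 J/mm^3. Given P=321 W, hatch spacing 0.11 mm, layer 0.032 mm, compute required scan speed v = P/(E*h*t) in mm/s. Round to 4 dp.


v = 321 / (80.7*0.11*0.032) = 1130.027 mm/s


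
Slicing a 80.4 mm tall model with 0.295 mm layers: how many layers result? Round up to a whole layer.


Layers = ceil(80.4/0.295) = 273


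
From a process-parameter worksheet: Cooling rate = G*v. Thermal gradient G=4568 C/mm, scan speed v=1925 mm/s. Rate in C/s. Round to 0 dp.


CR = 4568 * 1925 = 8793400 C/s


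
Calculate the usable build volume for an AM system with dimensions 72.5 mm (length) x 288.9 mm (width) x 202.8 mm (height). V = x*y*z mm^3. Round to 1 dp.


V = 72.5 * 288.9 * 202.8 = 4247696.7 mm^3


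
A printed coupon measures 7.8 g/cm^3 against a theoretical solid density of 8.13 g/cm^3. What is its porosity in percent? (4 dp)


Porosity = (1-7.8/8.13)*100 = 4.059 %


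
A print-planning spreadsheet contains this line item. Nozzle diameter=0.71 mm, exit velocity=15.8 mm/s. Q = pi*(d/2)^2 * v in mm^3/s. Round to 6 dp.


A = pi*(0.71/2)^2 = 0.39591921 mm^2
Q = 0.39591921 * 15.8 = 6.255524 mm^3/s


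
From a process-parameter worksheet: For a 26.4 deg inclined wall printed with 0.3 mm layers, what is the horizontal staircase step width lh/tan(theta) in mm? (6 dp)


step = 0.3 / tan(26.4) = 0.604346 mm


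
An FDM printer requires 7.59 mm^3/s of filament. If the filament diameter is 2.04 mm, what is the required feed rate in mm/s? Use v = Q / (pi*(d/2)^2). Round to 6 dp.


A = pi*(2.04/2)^2 = 3.268513
v = 7.59 / 3.268513 = 2.322157 mm/s


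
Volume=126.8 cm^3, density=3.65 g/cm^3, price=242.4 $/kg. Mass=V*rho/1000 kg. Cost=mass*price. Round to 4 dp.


Mass = 126.8*3.65/1000 = 0.46282 kg
Cost = 0.46282 * 242.4 = 112.1876 $


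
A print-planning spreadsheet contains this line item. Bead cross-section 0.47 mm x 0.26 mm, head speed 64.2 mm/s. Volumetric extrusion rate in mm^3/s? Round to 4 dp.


Rate = 0.47 * 0.26 * 64.2 = 7.8452 mm^3/s


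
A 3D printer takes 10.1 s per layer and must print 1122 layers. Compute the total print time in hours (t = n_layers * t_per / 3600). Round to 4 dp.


t = 1122 * 10.1 / 3600 = 3.1478 hrs


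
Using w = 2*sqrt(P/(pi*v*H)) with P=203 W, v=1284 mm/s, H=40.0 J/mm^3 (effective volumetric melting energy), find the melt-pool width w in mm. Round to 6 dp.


w = 2*sqrt(203/(pi*1284*40.0)) = 0.07094 mm


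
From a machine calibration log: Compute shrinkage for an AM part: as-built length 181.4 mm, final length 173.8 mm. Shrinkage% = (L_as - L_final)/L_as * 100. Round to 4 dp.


Shrinkage = ((181.4-173.8)/181.4)*100 = 4.1896 %


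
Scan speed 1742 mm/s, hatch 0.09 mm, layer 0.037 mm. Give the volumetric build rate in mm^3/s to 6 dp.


Rate = 1742 * 0.09 * 0.037 = 5.80086 mm^3/s


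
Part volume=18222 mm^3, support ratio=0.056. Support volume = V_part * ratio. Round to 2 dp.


V_support = 18222 * 0.056 = 1020.43 mm^3


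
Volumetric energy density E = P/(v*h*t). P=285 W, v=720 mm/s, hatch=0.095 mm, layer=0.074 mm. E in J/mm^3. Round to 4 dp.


E = 285 / (720*0.095*0.074) = 56.3063 J/mm^3


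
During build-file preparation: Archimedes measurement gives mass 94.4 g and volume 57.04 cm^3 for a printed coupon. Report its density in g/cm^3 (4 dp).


rho = 94.4 / 57.04 = 1.655 g/cm^3


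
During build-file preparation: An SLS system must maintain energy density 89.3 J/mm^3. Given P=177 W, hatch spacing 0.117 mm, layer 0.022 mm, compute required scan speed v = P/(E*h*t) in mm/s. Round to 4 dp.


v = 177 / (89.3*0.117*0.022) = 770.04 mm/s


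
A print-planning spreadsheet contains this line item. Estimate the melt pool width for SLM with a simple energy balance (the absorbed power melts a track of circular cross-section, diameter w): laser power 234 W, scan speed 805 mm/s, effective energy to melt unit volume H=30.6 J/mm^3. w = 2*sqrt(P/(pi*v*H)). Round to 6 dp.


w = 2*sqrt(234/(pi*805*30.6)) = 0.109978 mm


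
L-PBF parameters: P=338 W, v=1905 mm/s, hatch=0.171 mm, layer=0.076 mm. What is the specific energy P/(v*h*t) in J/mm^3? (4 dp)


Build rate = 1905 * 0.171 * 0.076 = 24.75738 mm^3/s
SE = 338 / 24.75738 = 13.6525 J/mm^3


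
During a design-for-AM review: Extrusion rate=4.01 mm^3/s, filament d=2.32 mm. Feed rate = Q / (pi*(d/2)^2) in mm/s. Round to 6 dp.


A = pi*(2.32/2)^2 = 4.227327
v = 4.01 / 4.227327 = 0.94859 mm/s


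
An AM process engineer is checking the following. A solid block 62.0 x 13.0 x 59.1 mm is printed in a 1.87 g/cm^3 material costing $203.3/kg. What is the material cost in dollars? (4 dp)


V = 62.0 * 13.0 * 59.1 = 47634.6 mm^3 = 47.6346 cm^3
Mass = 47.6346 * 1.87 / 1000 = 0.0890767 kg
Cost = 0.0890767 * 203.3 = 18.1093 $


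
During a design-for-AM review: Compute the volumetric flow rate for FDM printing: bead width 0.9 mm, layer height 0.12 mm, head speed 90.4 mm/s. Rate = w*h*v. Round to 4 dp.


Rate = 0.9 * 0.12 * 90.4 = 9.7632 mm^3/s


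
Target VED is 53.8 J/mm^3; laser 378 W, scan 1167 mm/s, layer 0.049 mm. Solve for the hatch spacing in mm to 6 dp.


h = 378 / (53.8*1167*0.049) = 0.122869 mm


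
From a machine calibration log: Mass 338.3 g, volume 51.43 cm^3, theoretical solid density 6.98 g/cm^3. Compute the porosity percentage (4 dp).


rho_part = 338.3 / 51.43 = 6.57787284 g/cm^3
Porosity = (1 - 6.57787284/6.98)*100 = 5.7611 %


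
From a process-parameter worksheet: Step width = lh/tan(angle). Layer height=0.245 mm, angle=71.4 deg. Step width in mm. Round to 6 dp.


step = 0.245 / tan(71.4) = 0.082452 mm


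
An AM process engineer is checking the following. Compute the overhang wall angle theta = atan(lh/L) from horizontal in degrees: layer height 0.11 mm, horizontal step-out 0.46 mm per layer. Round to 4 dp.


angle = atan(0.11/0.46) = 13.4486 degrees


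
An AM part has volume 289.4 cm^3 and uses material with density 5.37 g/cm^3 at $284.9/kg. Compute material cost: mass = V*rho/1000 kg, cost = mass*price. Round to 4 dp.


Mass = 289.4*5.37/1000 = 1.554078 kg
Cost = 1.554078 * 284.9 = 442.7568 $


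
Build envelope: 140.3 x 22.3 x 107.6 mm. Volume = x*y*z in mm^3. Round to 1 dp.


V = 140.3 * 22.3 * 107.6 = 336647.0 mm^3


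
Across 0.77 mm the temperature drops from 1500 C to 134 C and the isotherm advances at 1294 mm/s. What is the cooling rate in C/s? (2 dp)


G = (1500-134)/0.77 = 1774.02597403 C/mm
CR = 1774.02597403 * 1294 = 2295589.61 C/s


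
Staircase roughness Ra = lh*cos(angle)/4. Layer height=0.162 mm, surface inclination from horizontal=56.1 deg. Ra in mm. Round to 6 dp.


Ra = 0.162 * cos(56.1) / 4 = 0.022589 mm


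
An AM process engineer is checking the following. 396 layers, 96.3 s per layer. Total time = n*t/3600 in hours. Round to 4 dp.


t = 396 * 96.3 / 3600 = 10.593 hrs


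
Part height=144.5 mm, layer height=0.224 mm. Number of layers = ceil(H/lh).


Layers = ceil(144.5/0.224) = 646


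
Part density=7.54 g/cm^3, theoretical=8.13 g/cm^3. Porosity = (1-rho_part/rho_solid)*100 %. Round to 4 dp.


Porosity = (1-7.54/8.13)*100 = 7.2571 %


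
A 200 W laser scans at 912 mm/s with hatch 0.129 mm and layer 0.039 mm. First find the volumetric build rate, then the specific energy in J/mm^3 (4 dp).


Build rate = 912 * 0.129 * 0.039 = 4.588272 mm^3/s
SE = 200 / 4.588272 = 43.5894 J/mm^3


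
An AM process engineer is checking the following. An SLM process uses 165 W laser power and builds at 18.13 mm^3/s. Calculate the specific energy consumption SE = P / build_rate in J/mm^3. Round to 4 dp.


SE = 165 / 18.13 = 9.1009 J/mm^3


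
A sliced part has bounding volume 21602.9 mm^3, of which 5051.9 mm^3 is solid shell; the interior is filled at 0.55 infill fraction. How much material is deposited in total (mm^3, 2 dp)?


V_infill = (21602.9 - 5051.9) * 0.55 = 9103.05
V_total = 5051.9 + 9103.05 = 14154.95 mm^3


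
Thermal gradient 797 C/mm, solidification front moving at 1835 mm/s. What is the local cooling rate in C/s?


CR = 797 * 1835 = 1462495 C/s


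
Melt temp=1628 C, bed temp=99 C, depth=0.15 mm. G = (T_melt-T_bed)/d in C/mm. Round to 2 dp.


G = (1628-99)/0.15 = 10193.33 C/mm


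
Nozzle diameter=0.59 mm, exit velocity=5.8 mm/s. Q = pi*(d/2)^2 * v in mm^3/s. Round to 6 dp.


A = pi*(0.59/2)^2 = 0.2733971 mm^2
Q = 0.2733971 * 5.8 = 1.585703 mm^3/s


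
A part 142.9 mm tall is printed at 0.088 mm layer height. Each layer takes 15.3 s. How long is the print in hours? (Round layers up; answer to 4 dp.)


Layers = ceil(142.9/0.088) = 1624
t = 1624 * 15.3 / 3600 = 6.902 hrs


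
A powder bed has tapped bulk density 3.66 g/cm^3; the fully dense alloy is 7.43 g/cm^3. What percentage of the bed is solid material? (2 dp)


Packing = (3.66/7.43)*100 = 49.26 %


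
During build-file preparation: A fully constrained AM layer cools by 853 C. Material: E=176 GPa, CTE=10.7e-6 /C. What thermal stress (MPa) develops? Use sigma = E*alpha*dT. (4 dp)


sigma = 176*1000 * 10.7e-6 * 853 = 1606.3696 MPa


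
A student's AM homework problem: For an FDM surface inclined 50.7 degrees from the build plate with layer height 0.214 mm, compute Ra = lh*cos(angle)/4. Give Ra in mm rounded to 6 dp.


Ra = 0.214 * cos(50.7) / 4 = 0.033886 mm


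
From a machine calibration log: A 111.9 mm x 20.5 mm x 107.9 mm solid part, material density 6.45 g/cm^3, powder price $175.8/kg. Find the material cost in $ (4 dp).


V = 111.9 * 20.5 * 107.9 = 247517.205 mm^3 = 247.517205 cm^3
Mass = 247.517205 * 6.45 / 1000 = 1.59648597 kg
Cost = 1.59648597 * 175.8 = 280.6622 $


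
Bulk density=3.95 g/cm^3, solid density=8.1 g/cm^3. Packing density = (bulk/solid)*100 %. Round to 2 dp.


Packing = (3.95/8.1)*100 = 48.77 %


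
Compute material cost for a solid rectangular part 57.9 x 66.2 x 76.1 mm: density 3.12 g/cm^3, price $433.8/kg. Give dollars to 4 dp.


V = 57.9 * 66.2 * 76.1 = 291689.778 mm^3 = 291.689778 cm^3
Mass = 291.689778 * 3.12 / 1000 = 0.91007211 kg
Cost = 0.91007211 * 433.8 = 394.7893 $


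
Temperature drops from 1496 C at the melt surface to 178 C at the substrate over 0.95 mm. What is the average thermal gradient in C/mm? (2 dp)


G = (1496-178)/0.95 = 1387.37 C/mm


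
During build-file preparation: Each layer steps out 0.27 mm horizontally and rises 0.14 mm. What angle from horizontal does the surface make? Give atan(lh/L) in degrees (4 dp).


angle = atan(0.14/0.27) = 27.4076 degrees


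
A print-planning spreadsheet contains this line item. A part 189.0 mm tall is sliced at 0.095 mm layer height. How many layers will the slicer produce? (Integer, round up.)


Layers = ceil(189.0/0.095) = 1990


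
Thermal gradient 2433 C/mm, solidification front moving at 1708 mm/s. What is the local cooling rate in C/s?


CR = 2433 * 1708 = 4155564 C/s


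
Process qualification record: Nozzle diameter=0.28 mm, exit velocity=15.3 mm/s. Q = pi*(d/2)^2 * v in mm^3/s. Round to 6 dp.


A = pi*(0.28/2)^2 = 0.06157522 mm^2
Q = 0.06157522 * 15.3 = 0.942101 mm^3/s


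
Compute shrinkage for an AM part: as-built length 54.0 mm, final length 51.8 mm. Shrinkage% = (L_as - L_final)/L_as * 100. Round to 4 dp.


Shrinkage = ((54.0-51.8)/54.0)*100 = 4.0741 %


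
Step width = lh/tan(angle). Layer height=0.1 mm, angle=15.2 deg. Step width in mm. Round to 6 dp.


step = 0.1 / tan(15.2) = 0.368061 mm


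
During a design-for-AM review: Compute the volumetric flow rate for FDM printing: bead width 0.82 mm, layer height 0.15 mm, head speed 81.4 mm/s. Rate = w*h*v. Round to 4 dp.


Rate = 0.82 * 0.15 * 81.4 = 10.0122 mm^3/s


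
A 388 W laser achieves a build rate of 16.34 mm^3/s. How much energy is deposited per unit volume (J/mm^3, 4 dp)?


SE = 388 / 16.34 = 23.7454 J/mm^3


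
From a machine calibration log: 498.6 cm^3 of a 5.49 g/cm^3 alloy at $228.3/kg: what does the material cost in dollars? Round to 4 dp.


Mass = 498.6*5.49/1000 = 2.737314 kg
Cost = 2.737314 * 228.3 = 624.9288 $


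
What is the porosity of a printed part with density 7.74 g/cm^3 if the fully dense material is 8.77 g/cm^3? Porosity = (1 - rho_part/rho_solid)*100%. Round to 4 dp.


Porosity = (1-7.74/8.77)*100 = 11.7446 %


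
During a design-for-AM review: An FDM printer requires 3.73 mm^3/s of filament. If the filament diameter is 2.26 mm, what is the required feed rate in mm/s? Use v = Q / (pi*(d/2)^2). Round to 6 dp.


A = pi*(2.26/2)^2 = 4.0115
v = 3.73 / 4.0115 = 0.929827 mm/s


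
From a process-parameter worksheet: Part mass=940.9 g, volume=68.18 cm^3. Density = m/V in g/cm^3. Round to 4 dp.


rho = 940.9 / 68.18 = 13.8002 g/cm^3


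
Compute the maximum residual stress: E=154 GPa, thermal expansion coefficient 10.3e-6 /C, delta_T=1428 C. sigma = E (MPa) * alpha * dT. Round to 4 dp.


sigma = 154*1000 * 10.3e-6 * 1428 = 2265.0936 MPa


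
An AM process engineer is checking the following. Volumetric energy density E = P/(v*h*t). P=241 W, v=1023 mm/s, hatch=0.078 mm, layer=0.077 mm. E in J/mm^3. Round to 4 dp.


E = 241 / (1023*0.078*0.077) = 39.2244 J/mm^3


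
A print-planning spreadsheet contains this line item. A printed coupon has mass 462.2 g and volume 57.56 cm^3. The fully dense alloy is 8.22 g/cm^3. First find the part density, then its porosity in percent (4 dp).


rho_part = 462.2 / 57.56 = 8.02988186 g/cm^3
Porosity = (1 - 8.02988186/8.22)*100 = 2.3129 %


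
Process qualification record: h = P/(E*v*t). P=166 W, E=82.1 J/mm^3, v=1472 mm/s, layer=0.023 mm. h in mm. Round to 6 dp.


h = 166 / (82.1*1472*0.023) = 0.059721 mm


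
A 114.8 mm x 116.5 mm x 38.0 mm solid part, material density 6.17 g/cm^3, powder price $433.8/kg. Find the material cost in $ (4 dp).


V = 114.8 * 116.5 * 38.0 = 508219.6 mm^3 = 508.2196 cm^3
Mass = 508.2196 * 6.17 / 1000 = 3.13571493 kg
Cost = 3.13571493 * 433.8 = 1360.2731 $


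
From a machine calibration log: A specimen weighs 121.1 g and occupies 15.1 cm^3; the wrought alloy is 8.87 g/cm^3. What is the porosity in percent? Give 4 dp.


rho_part = 121.1 / 15.1 = 8.01986755 g/cm^3
Porosity = (1 - 8.01986755/8.87)*100 = 9.5844 %


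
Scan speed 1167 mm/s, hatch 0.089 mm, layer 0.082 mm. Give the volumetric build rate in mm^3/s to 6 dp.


Rate = 1167 * 0.089 * 0.082 = 8.516766 mm^3/s


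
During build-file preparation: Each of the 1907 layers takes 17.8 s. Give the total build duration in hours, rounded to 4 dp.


t = 1907 * 17.8 / 3600 = 9.4291 hrs


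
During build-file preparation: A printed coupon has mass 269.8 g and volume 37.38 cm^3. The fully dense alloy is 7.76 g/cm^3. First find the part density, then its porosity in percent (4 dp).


rho_part = 269.8 / 37.38 = 7.21776351 g/cm^3
Porosity = (1 - 7.21776351/7.76)*100 = 6.9876 %


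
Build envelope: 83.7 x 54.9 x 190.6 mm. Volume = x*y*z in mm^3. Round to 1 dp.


V = 83.7 * 54.9 * 190.6 = 875831.8 mm^3


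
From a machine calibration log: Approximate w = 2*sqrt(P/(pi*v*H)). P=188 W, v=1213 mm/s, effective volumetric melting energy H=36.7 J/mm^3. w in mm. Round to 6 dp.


w = 2*sqrt(188/(pi*1213*36.7)) = 0.073328 mm


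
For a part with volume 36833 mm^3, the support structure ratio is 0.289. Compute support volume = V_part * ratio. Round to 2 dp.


V_support = 36833 * 0.289 = 10644.74 mm^3


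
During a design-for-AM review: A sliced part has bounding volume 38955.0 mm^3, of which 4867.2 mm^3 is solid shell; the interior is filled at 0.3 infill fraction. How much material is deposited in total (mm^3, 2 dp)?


V_infill = (38955.0 - 4867.2) * 0.3 = 10226.34
V_total = 4867.2 + 10226.34 = 15093.54 mm^3


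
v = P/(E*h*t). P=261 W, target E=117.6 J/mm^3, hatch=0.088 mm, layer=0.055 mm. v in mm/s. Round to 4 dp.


v = 261 / (117.6*0.088*0.055) = 458.5512 mm/s


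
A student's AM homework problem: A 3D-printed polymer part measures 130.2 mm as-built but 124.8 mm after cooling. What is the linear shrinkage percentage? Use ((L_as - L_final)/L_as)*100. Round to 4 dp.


Shrinkage = ((130.2-124.8)/130.2)*100 = 4.1475 %


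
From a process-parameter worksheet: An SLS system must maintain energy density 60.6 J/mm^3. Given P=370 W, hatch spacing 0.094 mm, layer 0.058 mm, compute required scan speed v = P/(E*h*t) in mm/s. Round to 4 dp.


v = 370 / (60.6*0.094*0.058) = 1119.8845 mm/s


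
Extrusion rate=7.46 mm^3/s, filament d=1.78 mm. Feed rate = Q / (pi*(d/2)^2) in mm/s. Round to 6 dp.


A = pi*(1.78/2)^2 = 2.488456
v = 7.46 / 2.488456 = 2.997843 mm/s


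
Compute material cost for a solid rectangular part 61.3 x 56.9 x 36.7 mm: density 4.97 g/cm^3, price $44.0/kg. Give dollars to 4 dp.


V = 61.3 * 56.9 * 36.7 = 128008.499 mm^3 = 128.008499 cm^3
Mass = 128.008499 * 4.97 / 1000 = 0.63620224 kg
Cost = 0.63620224 * 44.0 = 27.9929 $


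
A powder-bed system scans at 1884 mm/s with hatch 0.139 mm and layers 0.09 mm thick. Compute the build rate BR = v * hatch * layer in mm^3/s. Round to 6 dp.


Rate = 1884 * 0.139 * 0.09 = 23.56884 mm^3/s


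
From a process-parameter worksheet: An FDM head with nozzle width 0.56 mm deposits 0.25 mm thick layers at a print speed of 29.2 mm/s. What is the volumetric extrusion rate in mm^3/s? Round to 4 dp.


Rate = 0.56 * 0.25 * 29.2 = 4.088 mm^3/s


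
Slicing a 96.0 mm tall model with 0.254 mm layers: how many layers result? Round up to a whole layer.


Layers = ceil(96.0/0.254) = 378


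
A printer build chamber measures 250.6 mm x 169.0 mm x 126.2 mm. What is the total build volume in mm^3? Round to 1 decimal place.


V = 250.6 * 169.0 * 126.2 = 5344746.7 mm^3


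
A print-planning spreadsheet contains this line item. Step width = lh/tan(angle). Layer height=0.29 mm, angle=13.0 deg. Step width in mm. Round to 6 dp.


step = 0.29 / tan(13.0) = 1.256128 mm


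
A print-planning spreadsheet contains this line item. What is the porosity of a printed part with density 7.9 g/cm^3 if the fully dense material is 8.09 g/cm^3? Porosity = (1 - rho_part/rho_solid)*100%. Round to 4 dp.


Porosity = (1-7.9/8.09)*100 = 2.3486 %


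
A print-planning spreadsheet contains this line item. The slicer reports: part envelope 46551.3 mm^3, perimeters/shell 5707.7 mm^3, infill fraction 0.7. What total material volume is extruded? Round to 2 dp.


V_infill = (46551.3 - 5707.7) * 0.7 = 28590.52
V_total = 5707.7 + 28590.52 = 34298.22 mm^3


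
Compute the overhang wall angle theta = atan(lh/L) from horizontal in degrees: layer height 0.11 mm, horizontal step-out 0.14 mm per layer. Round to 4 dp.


angle = atan(0.11/0.14) = 38.1572 degrees


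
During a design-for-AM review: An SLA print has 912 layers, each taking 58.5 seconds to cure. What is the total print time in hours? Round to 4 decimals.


t = 912 * 58.5 / 3600 = 14.82 hrs


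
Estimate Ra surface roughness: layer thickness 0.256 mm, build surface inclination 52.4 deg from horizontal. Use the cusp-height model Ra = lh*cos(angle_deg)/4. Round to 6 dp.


Ra = 0.256 * cos(52.4) / 4 = 0.039049 mm


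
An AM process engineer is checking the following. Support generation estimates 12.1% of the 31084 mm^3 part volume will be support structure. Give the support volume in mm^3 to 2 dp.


V_support = 31084 * 0.121 = 3761.16 mm^3


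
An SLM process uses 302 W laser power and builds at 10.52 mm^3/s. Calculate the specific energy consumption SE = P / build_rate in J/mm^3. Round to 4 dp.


SE = 302 / 10.52 = 28.7072 J/mm^3


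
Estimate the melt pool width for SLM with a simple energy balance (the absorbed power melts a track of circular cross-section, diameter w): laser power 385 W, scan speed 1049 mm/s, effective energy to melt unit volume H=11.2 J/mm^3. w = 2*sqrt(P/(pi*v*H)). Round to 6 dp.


w = 2*sqrt(385/(pi*1049*11.2)) = 0.204263 mm


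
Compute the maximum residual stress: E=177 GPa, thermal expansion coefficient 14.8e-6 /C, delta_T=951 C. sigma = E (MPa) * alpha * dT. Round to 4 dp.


sigma = 177*1000 * 14.8e-6 * 951 = 2491.2396 MPa
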